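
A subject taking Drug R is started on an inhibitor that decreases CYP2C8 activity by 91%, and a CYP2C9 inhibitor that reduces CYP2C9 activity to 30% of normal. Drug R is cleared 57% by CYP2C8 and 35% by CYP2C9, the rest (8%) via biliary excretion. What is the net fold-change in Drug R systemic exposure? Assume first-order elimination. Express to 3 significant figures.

4.23

CYP2C8: 0.57 × 0.09 = 0.0513
CYP2C9: 0.35 × 0.3 = 0.105
Other: 0.08 (unchanged)
Relative clearance = 0.0513 + 0.105 + 0.08 = 0.2363.
Net systemic exposure ratio = 1 / 0.2363 = 4.23.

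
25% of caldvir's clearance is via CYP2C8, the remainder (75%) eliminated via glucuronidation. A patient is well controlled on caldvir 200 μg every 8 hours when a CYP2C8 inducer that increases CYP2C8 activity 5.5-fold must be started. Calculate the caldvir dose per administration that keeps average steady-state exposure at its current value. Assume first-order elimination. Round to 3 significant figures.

The CYP2C8 pathway (25% of clearance) increases to 5.5× activity: 0.25 × 5.5 = 1.375.
Non-CYP routes (75%) are unchanged.
Relative clearance = 1.375 + 0.75 = 2.125.
To maintain the same steady-state level, dose must scale with clearance: new dose = 200 × 2.125 = 425 μg.

425 μg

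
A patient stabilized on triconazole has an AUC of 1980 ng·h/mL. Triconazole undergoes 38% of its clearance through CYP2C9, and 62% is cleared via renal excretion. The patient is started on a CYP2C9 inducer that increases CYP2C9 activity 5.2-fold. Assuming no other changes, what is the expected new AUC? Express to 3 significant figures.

The CYP2C9 pathway (38% of clearance) increases to 5.2× activity: 0.38 × 5.2 = 1.976.
The remaining 62% of clearance is unaffected.
CL_new/CL_old = 1.976 + 0.62 = 2.596.
With dosing unchanged, AUC scales as 1/CL: 1980 / 2.596 = 763 ng·h/mL.

763 ng·h/mL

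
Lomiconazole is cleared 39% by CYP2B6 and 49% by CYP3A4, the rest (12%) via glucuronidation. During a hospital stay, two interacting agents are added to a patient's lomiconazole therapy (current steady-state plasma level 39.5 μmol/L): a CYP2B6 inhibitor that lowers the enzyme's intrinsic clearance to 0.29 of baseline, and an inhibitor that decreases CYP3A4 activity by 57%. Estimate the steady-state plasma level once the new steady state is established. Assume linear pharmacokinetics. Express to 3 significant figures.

89.0 μmol/L

The CYP2B6 pathway (39% of clearance) drops to 0.29× activity: 0.39 × 0.29 = 0.1131.
The CYP3A4 pathway (49% of clearance) is reduced to 0.43× activity: 0.49 × 0.43 = 0.2107.
The remaining 12% of clearance is unaffected.
Relative clearance = 0.1131 + 0.2107 + 0.12 = 0.4438.
New steady-state plasma level = 39.5 / 0.4438 = 89.0 μmol/L (concentration scales inversely with clearance).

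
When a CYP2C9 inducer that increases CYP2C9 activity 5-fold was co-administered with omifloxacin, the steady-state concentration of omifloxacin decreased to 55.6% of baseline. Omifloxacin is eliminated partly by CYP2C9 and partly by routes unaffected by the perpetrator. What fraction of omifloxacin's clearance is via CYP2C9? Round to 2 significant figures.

Write x for the fraction cleared via CYP2C9. The observed steady-state concentration change means clearance rose to 1/0.556 = 1.799 of baseline.
Only the CYP2C9 route changed, so 1.799 = x·5 + (1 − x), giving x = 0.20.

0.20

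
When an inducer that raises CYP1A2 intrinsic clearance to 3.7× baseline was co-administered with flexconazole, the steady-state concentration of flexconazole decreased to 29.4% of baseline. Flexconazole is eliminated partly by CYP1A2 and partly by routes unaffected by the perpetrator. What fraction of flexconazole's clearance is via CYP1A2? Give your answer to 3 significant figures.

Write x for the fraction cleared via CYP1A2. The observed steady-state concentration change means clearance rose to 1/0.294 = 3.401 of baseline.
Only the CYP1A2 route changed, so 3.401 = x·3.7 + (1 − x), giving x = 0.889.

0.889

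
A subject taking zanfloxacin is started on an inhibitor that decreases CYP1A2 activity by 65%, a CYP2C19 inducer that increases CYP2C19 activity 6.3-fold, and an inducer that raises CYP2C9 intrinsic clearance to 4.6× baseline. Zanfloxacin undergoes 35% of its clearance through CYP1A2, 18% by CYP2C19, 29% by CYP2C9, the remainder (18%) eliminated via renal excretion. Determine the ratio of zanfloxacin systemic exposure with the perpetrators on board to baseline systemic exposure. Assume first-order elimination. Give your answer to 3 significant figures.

The CYP1A2 pathway (35% of clearance) falls to 0.35× activity: 0.35 × 0.35 = 0.1225.
The CYP2C19 pathway (18% of clearance) rises to 6.3× activity: 0.18 × 6.3 = 1.134.
The CYP2C9 pathway (29% of clearance) is boosted to 4.6× activity: 0.29 × 4.6 = 1.334.
Non-CYP routes (18%) are unchanged.
Relative clearance = 0.1225 + 1.134 + 1.334 + 0.18 = 2.7705.
Systemic exposure ∝ 1/CL: fold-change = 1 / 2.7705 = 0.361.

0.361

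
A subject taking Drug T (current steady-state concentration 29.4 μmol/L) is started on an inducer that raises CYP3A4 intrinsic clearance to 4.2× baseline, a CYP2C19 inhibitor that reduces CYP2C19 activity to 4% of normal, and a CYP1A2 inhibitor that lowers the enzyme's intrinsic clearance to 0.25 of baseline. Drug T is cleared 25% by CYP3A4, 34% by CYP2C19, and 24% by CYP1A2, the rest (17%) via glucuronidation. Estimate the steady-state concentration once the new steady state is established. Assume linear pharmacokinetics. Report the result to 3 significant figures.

22.7 μmol/L

The CYP3A4 pathway (25% of clearance) rises to 4.2× activity: 0.25 × 4.2 = 1.05.
The CYP2C19 pathway (34% of clearance) falls to 0.04× activity: 0.34 × 0.04 = 0.0136.
The CYP1A2 pathway (24% of clearance) is reduced to 0.25× activity: 0.24 × 0.25 = 0.06.
Non-CYP routes (17%) are unchanged.
CL_new/CL_old = 1.05 + 0.0136 + 0.06 + 0.17 = 1.2936.
Steady-state concentration ∝ 1/CL: new value = 29.4 / 1.2936 = 22.7 μmol/L.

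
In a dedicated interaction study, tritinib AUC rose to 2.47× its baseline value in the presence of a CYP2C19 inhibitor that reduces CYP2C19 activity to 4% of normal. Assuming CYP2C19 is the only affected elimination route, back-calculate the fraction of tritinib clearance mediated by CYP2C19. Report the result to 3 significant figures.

Let x = fm,CYP2C19. Because AUC ∝ 1/CL, relative clearance fell to 1/2.47 = 0.4049.
Setting x·0.04 + (1 − x) = 0.4049 and solving: x = (0.4049 − 1)/(0.04 − 1) = 0.620.

0.620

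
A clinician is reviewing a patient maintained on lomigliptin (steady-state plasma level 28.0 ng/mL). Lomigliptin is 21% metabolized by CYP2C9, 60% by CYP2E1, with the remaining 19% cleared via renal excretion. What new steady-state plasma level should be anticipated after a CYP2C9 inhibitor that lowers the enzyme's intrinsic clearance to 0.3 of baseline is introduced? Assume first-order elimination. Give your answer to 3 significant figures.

The CYP2C9 pathway (21% of clearance) drops to 0.3× activity: 0.21 × 0.3 = 0.063.
CYP2E1 (60%) and the residual 19% are unaffected.
CL_new/CL_old = 0.063 + 0.6 + 0.19 = 0.853.
With dosing unchanged, steady-state plasma level scales as 1/CL: 28.0 / 0.853 = 32.8 ng/mL.

32.8 ng/mL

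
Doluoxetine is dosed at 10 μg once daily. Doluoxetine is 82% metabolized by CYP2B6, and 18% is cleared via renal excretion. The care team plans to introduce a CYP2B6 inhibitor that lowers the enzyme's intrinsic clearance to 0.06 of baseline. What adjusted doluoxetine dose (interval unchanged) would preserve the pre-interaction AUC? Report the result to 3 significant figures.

2.29 μg

The CYP2B6 pathway (82% of clearance) falls to 0.06× activity: 0.82 × 0.06 = 0.0492.
The remaining 18% of clearance is unaffected.
New clearance relative to baseline: 0.0492 + 0.18 = 0.2292.
Css,avg = (dose rate)/CL, so holding Css fixed requires dose ∝ CL: 10 × 0.2292 = 2.29 μg.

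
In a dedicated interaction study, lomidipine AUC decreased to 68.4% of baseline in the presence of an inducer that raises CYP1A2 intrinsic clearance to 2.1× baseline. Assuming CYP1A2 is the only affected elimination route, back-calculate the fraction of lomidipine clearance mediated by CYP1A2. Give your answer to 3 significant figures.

Write x for the fraction cleared via CYP1A2. The observed AUC change means clearance rose to 1/0.684 = 1.462 of baseline.
Only the CYP1A2 route changed, so 1.462 = x·2.1 + (1 − x), giving x = 0.420.

0.420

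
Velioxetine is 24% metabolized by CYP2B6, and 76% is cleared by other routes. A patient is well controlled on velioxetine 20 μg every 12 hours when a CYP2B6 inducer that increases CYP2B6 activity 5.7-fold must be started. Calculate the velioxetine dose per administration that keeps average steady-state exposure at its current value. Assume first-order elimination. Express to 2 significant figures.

CYP2B6: 0.24 × 5.7 = 1.368
Other: 0.76 (unchanged)
Relative clearance = 1.368 + 0.76 = 2.128.
Exposure is unchanged when dose changes in proportion to clearance. New dose = 20 μg × 2.128 = 43 μg.

43 μg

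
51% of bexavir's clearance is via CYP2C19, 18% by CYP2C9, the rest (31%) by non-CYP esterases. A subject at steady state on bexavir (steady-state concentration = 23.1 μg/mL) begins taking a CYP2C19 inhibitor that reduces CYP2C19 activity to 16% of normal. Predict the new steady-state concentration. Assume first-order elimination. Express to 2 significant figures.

The CYP2C19 pathway (51% of clearance) drops to 0.16× activity: 0.51 × 0.16 = 0.0816.
CYP2C9 (18%) and the residual 31% are unaffected.
CL_new/CL_old = 0.0816 + 0.18 + 0.31 = 0.5716.
New steady-state concentration = baseline ÷ relative clearance = 23.1 / 0.5716 = 40 μg/mL.

40 μg/mL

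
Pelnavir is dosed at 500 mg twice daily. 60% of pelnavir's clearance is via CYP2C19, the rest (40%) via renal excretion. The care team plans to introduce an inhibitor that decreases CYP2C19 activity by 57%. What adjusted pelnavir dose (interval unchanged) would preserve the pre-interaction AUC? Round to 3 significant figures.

The CYP2C19 pathway (60% of clearance) falls to 0.43× activity: 0.6 × 0.43 = 0.258.
Non-CYP routes (40%) are unchanged.
CL_new/CL_old = 0.258 + 0.4 = 0.658.
Exposure is unchanged when dose changes in proportion to clearance. New dose = 500 mg × 0.658 = 329 mg.

329 mg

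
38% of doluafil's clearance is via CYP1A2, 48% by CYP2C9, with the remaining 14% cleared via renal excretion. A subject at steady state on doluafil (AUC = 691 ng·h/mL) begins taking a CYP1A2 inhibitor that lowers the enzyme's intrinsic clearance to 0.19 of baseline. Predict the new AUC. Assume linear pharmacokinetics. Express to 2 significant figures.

CYP1A2: 0.38 × 0.19 = 0.0722
CYP2C9: 0.48 (unchanged)
Other: 0.14 (unchanged)
New clearance relative to baseline: 0.0722 + 0.48 + 0.14 = 0.6922.
AUC ∝ 1/CL, so new value = 691 / 0.6922 = 1.0 × 10³ ng·h/mL.

1.0 × 10³ ng·h/mL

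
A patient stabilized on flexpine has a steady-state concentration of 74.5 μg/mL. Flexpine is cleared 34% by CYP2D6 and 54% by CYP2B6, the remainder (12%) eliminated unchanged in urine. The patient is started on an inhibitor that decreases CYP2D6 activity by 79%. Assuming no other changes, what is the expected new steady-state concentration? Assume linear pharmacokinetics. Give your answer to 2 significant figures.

The CYP2D6 pathway (34% of clearance) drops to 0.21× activity: 0.34 × 0.21 = 0.0714.
CYP2B6 (54%) and the residual 12% are unaffected.
Relative clearance = 0.0714 + 0.54 + 0.12 = 0.7314.
Steady-state concentration ∝ 1/CL, so new value = 74.5 / 0.7314 = 1.0 × 10² μg/mL.

1.0 × 10² μg/mL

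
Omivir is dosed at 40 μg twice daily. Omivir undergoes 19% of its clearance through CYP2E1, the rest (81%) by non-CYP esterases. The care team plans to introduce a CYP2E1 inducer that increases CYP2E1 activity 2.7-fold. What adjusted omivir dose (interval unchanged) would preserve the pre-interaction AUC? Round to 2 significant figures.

53 μg

CYP2E1: 0.19 × 2.7 = 0.513
Other: 0.81 (unchanged)
Relative clearance = 0.513 + 0.81 = 1.323.
Css,avg = (dose rate)/CL, so holding Css fixed requires dose ∝ CL: 40 × 1.323 = 53 μg.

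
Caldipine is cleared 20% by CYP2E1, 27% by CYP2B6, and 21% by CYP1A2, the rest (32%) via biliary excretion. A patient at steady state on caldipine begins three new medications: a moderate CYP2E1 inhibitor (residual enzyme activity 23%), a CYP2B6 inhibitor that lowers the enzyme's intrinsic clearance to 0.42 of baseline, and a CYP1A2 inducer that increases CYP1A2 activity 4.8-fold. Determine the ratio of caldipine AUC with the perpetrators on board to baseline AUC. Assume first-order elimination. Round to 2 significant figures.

0.67

The CYP2E1 pathway (20% of clearance) drops to 0.23× activity: 0.2 × 0.23 = 0.046.
The CYP2B6 pathway (27% of clearance) drops to 0.42× activity: 0.27 × 0.42 = 0.1134.
The CYP1A2 pathway (21% of clearance) rises to 4.8× activity: 0.21 × 4.8 = 1.008.
The remaining 32% of clearance is unaffected.
CL_new/CL_old = 0.046 + 0.1134 + 1.008 + 0.32 = 1.4874.
AUC ∝ 1/CL: fold-change = 1 / 1.4874 = 0.67.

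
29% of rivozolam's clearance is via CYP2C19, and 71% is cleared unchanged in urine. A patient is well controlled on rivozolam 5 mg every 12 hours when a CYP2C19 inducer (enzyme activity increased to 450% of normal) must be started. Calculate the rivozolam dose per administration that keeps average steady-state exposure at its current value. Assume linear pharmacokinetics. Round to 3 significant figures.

10.1 mg

CYP2C19: 0.29 × 4.5 = 1.305
Other: 0.71 (unchanged)
New clearance relative to baseline: 1.305 + 0.71 = 2.015.
Exposure is unchanged when dose changes in proportion to clearance. New dose = 5 mg × 2.015 = 10.1 mg.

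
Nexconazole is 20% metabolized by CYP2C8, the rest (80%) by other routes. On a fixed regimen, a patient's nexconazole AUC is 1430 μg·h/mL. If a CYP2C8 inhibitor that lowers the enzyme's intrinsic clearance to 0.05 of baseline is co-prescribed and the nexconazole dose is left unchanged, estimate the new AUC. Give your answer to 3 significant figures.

The CYP2C8 pathway (20% of clearance) falls to 0.05× activity: 0.2 × 0.05 = 0.01.
Non-CYP routes (80%) are unchanged.
New clearance relative to baseline: 0.01 + 0.8 = 0.81.
With dosing unchanged, AUC scales as 1/CL: 1430 / 0.81 = 1.77 × 10³ μg·h/mL.

1.77 × 10³ μg·h/mL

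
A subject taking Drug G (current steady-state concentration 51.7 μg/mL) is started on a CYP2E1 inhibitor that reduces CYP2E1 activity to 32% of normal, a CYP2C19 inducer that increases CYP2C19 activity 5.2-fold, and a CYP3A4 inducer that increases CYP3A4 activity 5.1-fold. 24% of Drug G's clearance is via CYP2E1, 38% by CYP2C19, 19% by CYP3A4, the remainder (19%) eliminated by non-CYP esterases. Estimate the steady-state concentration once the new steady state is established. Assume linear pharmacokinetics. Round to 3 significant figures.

16.1 μg/mL

CYP2E1: 0.24 × 0.32 = 0.0768
CYP2C19: 0.38 × 5.2 = 1.976
CYP3A4: 0.19 × 5.1 = 0.969
Other: 0.19 (unchanged)
Relative clearance = 0.0768 + 1.976 + 0.969 + 0.19 = 3.2118.
Dividing the baseline by the relative clearance: 51.7 / 3.2118 = 16.1 μg/mL.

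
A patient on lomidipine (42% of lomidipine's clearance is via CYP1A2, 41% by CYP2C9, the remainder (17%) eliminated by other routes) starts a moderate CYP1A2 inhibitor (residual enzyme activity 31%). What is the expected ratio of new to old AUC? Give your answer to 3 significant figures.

1.41

The CYP1A2 pathway (42% of clearance) drops to 0.31× activity: 0.42 × 0.31 = 0.1302.
CYP2C9 (41%) and the residual 17% are unaffected.
New clearance relative to baseline: 0.1302 + 0.41 + 0.17 = 0.7102.
AUC ratio = CL_old/CL_new = 1 / 0.7102 = 1.41.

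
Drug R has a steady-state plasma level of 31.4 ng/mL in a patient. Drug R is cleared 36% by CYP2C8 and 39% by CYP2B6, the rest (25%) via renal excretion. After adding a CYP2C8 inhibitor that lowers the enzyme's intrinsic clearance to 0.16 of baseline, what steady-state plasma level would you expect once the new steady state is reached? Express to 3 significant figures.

45.0 ng/mL

The CYP2C8 pathway (36% of clearance) drops to 0.16× activity: 0.36 × 0.16 = 0.0576.
CYP2B6 (39%) and the residual 25% are unaffected.
Relative clearance = 0.0576 + 0.39 + 0.25 = 0.6976.
New steady-state plasma level = baseline ÷ relative clearance = 31.4 / 0.6976 = 45.0 ng/mL.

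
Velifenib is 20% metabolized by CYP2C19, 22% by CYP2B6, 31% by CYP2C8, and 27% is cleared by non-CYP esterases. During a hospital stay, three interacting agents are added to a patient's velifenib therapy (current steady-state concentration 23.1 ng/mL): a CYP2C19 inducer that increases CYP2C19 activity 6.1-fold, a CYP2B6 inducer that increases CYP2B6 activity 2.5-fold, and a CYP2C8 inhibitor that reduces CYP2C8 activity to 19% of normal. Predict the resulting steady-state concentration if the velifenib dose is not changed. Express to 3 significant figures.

The CYP2C19 pathway (20% of clearance) increases to 6.1× activity: 0.2 × 6.1 = 1.22.
The CYP2B6 pathway (22% of clearance) rises to 2.5× activity: 0.22 × 2.5 = 0.55.
The CYP2C8 pathway (31% of clearance) falls to 0.19× activity: 0.31 × 0.19 = 0.0589.
The remaining 27% of clearance is unaffected.
CL_new/CL_old = 1.22 + 0.55 + 0.0589 + 0.27 = 2.0989.
Dividing the baseline by the relative clearance: 23.1 / 2.0989 = 11.0 ng/mL.

11.0 ng/mL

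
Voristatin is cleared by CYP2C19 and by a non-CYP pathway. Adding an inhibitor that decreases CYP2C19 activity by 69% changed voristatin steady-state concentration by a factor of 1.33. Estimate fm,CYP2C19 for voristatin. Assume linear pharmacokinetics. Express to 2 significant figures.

Call the CYP2C19 fraction fm. After the interaction, CL_new/CL_old = fm × 0.31 + (1 − fm).
Steady-state concentration ratio = 1 / (new CL fraction), so new CL fraction = 1 / 1.33 = 0.7519.
fm × 0.31 + 1 − fm = 0.7519  ⇒  fm × (0.31 − 1) = −0.2481  ⇒  fm = 0.36.

0.36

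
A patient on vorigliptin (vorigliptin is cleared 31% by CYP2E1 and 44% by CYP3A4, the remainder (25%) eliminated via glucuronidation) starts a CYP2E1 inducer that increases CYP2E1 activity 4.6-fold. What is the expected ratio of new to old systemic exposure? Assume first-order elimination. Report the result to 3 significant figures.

0.473

The CYP2E1 pathway (31% of clearance) increases to 4.6× activity: 0.31 × 4.6 = 1.426.
CYP3A4 (44%) and the residual 25% are unaffected.
New clearance relative to baseline: 1.426 + 0.44 + 0.25 = 2.116.
Since systemic exposure ∝ 1/CL, the ratio is 1 / 2.116 = 0.473.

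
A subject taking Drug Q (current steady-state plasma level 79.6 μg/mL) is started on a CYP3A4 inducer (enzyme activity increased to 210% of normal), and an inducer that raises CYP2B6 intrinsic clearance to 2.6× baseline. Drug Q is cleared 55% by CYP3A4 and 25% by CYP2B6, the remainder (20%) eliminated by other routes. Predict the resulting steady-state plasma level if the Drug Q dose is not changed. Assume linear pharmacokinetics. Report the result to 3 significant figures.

39.7 μg/mL

The CYP3A4 pathway (55% of clearance) increases to 2.1× activity: 0.55 × 2.1 = 1.155.
The CYP2B6 pathway (25% of clearance) increases to 2.6× activity: 0.25 × 2.6 = 0.65.
Non-CYP routes (20%) are unchanged.
New clearance relative to baseline: 1.155 + 0.65 + 0.2 = 2.005.
New steady-state plasma level = 79.6 / 2.005 = 39.7 μg/mL (concentration scales inversely with clearance).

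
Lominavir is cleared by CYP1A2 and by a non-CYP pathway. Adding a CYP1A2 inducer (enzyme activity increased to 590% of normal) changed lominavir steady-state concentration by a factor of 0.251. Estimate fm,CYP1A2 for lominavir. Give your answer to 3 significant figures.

0.609

CL'/CL = 1 / 0.251 = 3.984
5.9·fm + (1 − fm) = 3.984
fm = (3.984 − 1) / (5.9 − 1) = 0.609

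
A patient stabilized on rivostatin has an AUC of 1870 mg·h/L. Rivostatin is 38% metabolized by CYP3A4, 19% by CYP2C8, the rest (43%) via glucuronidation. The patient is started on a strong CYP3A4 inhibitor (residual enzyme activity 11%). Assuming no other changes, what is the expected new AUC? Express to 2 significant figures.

2.8 × 10³ mg·h/L

The CYP3A4 pathway (38% of clearance) falls to 0.11× activity: 0.38 × 0.11 = 0.0418.
CYP2C8 (19%) and the residual 43% are unaffected.
CL_new/CL_old = 0.0418 + 0.19 + 0.43 = 0.6618.
With dosing unchanged, AUC scales as 1/CL: 1870 / 0.6618 = 2.8 × 10³ mg·h/L.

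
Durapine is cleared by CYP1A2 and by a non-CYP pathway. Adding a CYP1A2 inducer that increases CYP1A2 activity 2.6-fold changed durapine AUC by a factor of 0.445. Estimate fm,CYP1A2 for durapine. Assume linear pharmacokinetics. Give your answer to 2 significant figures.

0.78

CL'/CL = 1 / 0.445 = 2.247
2.6·fm + (1 − fm) = 2.247
fm = (2.247 − 1) / (2.6 − 1) = 0.78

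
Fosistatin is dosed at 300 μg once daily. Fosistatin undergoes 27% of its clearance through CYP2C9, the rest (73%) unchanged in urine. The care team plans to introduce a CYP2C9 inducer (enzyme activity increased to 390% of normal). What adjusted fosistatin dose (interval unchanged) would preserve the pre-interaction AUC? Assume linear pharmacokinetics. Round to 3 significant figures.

The CYP2C9 pathway (27% of clearance) is boosted to 3.9× activity: 0.27 × 3.9 = 1.053.
Non-CYP routes (73%) are unchanged.
Relative clearance = 1.053 + 0.73 = 1.783.
Css,avg = (dose rate)/CL, so holding Css fixed requires dose ∝ CL: 300 × 1.783 = 535 μg.

535 μg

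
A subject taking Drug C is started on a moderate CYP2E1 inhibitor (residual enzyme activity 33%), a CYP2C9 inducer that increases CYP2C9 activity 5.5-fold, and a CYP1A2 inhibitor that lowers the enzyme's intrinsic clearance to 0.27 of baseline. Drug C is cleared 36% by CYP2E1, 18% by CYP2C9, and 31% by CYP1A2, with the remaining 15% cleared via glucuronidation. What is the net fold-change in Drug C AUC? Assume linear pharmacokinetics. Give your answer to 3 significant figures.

The CYP2E1 pathway (36% of clearance) is reduced to 0.33× activity: 0.36 × 0.33 = 0.1188.
The CYP2C9 pathway (18% of clearance) increases to 5.5× activity: 0.18 × 5.5 = 0.99.
The CYP1A2 pathway (31% of clearance) is reduced to 0.27× activity: 0.31 × 0.27 = 0.0837.
Non-CYP routes (15%) are unchanged.
CL_new/CL_old = 0.1188 + 0.99 + 0.0837 + 0.15 = 1.3425.
AUC ∝ 1/CL: fold-change = 1 / 1.3425 = 0.745.

0.745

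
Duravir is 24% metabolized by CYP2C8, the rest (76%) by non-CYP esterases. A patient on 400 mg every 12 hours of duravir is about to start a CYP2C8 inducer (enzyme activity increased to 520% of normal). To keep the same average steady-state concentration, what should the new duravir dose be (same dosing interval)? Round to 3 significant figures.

The CYP2C8 pathway (24% of clearance) increases to 5.2× activity: 0.24 × 5.2 = 1.248.
Non-CYP routes (76%) are unchanged.
Relative clearance = 1.248 + 0.76 = 2.008.
Exposure is unchanged when dose changes in proportion to clearance. New dose = 400 mg × 2.008 = 803 mg.

803 mg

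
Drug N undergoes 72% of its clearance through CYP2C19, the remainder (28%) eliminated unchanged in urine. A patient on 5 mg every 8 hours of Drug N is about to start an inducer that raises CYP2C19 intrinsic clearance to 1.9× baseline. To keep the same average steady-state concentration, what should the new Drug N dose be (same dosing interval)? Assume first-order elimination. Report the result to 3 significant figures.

CYP2C19: 0.72 × 1.9 = 1.368
Other: 0.28 (unchanged)
CL_new/CL_old = 1.368 + 0.28 = 1.648.
Exposure is unchanged when dose changes in proportion to clearance. New dose = 5 mg × 1.648 = 8.24 mg.

8.24 mg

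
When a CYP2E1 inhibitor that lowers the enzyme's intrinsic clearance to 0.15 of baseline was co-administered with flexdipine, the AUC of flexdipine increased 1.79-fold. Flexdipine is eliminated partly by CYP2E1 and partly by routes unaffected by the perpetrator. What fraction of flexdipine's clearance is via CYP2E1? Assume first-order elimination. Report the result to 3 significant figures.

Call the CYP2E1 fraction fm. After the interaction, CL_new/CL_old = fm × 0.15 + (1 − fm).
AUC ratio = 1 / (new CL fraction), so new CL fraction = 1 / 1.79 = 0.5587.
fm × 0.15 + 1 − fm = 0.5587  ⇒  fm × (0.15 − 1) = −0.4413  ⇒  fm = 0.519.

0.519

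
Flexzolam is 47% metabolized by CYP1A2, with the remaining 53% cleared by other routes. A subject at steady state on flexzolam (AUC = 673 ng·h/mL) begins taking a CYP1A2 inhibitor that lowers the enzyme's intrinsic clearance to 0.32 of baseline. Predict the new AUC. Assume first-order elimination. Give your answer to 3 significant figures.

The CYP1A2 pathway (47% of clearance) drops to 0.32× activity: 0.47 × 0.32 = 0.1504.
The remaining 53% of clearance is unaffected.
Relative clearance = 0.1504 + 0.53 = 0.6804.
New AUC = baseline ÷ relative clearance = 673 / 0.6804 = 989 ng·h/mL.

989 ng·h/mL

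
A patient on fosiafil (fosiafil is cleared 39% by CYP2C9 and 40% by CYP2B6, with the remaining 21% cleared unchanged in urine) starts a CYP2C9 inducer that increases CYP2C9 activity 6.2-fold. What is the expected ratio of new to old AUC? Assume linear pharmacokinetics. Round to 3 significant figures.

CYP2C9: 0.39 × 6.2 = 2.418
CYP2B6: 0.4 (unchanged)
Other: 0.21 (unchanged)
New clearance relative to baseline: 2.418 + 0.4 + 0.21 = 3.028.
AUC ratio = CL_old/CL_new = 1 / 3.028 = 0.330.

0.330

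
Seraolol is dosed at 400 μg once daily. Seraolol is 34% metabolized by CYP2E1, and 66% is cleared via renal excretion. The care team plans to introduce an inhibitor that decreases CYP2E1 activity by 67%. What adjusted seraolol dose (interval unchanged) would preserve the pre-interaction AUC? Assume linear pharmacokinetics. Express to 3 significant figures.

309 μg

CYP2E1: 0.34 × 0.33 = 0.1122
Other: 0.66 (unchanged)
Relative clearance = 0.1122 + 0.66 = 0.7722.
To maintain the same steady-state level, dose must scale with clearance: new dose = 400 × 0.7722 = 309 μg.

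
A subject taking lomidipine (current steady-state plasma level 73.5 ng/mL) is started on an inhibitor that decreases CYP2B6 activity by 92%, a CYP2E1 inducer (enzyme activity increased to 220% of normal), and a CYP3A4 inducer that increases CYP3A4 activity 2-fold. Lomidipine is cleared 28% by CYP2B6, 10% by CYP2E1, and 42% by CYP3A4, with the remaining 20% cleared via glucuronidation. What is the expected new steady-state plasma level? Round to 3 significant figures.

CYP2B6: 0.28 × 0.08 = 0.0224
CYP2E1: 0.1 × 2.2 = 0.22
CYP3A4: 0.42 × 2 = 0.84
Other: 0.2 (unchanged)
New clearance relative to baseline: 0.0224 + 0.22 + 0.84 + 0.2 = 1.2824.
Dividing the baseline by the relative clearance: 73.5 / 1.2824 = 57.3 ng/mL.

57.3 ng/mL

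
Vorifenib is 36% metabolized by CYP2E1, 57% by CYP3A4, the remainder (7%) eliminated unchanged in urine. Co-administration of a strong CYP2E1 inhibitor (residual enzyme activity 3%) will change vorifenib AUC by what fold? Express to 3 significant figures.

1.54

The CYP2E1 pathway (36% of clearance) is reduced to 0.03× activity: 0.36 × 0.03 = 0.0108.
CYP3A4 (57%) and the residual 7% are unaffected.
Relative clearance = 0.0108 + 0.57 + 0.07 = 0.6508.
AUC ratio = CL_old/CL_new = 1 / 0.6508 = 1.54.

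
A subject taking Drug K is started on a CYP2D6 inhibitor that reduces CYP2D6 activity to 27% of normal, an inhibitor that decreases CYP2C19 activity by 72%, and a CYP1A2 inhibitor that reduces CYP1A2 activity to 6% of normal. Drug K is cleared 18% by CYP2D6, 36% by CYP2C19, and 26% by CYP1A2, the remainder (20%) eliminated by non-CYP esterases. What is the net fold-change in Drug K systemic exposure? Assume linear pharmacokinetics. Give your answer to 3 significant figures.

CYP2D6: 0.18 × 0.27 = 0.0486
CYP2C19: 0.36 × 0.28 = 0.1008
CYP1A2: 0.26 × 0.06 = 0.0156
Other: 0.2 (unchanged)
CL_new/CL_old = 0.0486 + 0.1008 + 0.0156 + 0.2 = 0.365.
Systemic exposure ∝ 1/CL: fold-change = 1 / 0.365 = 2.74.

2.74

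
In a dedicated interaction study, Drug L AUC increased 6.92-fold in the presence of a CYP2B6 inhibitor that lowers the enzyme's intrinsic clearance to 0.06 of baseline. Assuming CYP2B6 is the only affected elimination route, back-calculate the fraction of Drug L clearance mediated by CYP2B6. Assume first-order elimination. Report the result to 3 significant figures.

Write x for the fraction cleared via CYP2B6. The observed AUC change means clearance fell to 1/6.92 = 0.1445 of baseline.
Setting x·0.06 + (1 − x) = 0.1445 and solving: x = (0.1445 − 1)/(0.06 − 1) = 0.910.

0.910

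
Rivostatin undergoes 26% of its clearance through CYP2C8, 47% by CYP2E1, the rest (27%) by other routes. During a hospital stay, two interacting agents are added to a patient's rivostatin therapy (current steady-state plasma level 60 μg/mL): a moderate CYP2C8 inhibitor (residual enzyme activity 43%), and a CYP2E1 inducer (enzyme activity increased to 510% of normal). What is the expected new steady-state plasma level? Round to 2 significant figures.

22 μg/mL

The CYP2C8 pathway (26% of clearance) falls to 0.43× activity: 0.26 × 0.43 = 0.1118.
The CYP2E1 pathway (47% of clearance) increases to 5.1× activity: 0.47 × 5.1 = 2.397.
The remaining 27% of clearance is unaffected.
New clearance relative to baseline: 0.1118 + 2.397 + 0.27 = 2.7788.
Steady-state plasma level ∝ 1/CL: new value = 60 / 2.7788 = 22 μg/mL.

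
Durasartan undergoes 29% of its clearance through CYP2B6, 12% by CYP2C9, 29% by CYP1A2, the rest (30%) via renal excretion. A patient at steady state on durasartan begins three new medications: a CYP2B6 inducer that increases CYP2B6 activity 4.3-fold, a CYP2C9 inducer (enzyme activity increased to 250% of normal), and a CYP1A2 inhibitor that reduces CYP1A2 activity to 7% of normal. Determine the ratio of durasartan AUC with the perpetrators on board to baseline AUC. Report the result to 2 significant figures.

0.54

The CYP2B6 pathway (29% of clearance) is boosted to 4.3× activity: 0.29 × 4.3 = 1.247.
The CYP2C9 pathway (12% of clearance) is boosted to 2.5× activity: 0.12 × 2.5 = 0.3.
The CYP1A2 pathway (29% of clearance) is reduced to 0.07× activity: 0.29 × 0.07 = 0.0203.
The remaining 30% of clearance is unaffected.
CL_new/CL_old = 1.247 + 0.3 + 0.0203 + 0.3 = 1.8673.
AUC ∝ 1/CL: fold-change = 1 / 1.8673 = 0.54.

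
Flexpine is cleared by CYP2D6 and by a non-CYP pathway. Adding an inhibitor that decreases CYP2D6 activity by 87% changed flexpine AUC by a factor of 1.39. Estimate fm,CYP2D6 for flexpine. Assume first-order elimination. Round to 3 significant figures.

CL'/CL = 1 / 1.39 = 0.7194
0.13·fm + (1 − fm) = 0.7194
fm = (0.7194 − 1) / (0.13 − 1) = 0.323

0.323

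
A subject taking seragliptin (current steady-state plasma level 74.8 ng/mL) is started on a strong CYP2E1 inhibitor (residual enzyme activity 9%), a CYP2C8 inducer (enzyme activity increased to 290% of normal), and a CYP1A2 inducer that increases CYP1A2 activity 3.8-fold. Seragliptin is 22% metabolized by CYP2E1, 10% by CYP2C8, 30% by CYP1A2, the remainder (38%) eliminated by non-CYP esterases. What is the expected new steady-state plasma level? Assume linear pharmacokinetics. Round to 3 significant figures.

40.9 ng/mL

CYP2E1: 0.22 × 0.09 = 0.0198
CYP2C8: 0.1 × 2.9 = 0.29
CYP1A2: 0.3 × 3.8 = 1.14
Other: 0.38 (unchanged)
CL_new/CL_old = 0.0198 + 0.29 + 1.14 + 0.38 = 1.8298.
Steady-state plasma level ∝ 1/CL: new value = 74.8 / 1.8298 = 40.9 ng/mL.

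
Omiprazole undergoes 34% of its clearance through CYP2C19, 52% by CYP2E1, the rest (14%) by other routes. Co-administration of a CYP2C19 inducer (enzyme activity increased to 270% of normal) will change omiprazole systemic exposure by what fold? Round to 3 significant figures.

CYP2C19: 0.34 × 2.7 = 0.918
CYP2E1: 0.52 (unchanged)
Other: 0.14 (unchanged)
Relative clearance = 0.918 + 0.52 + 0.14 = 1.578.
Systemic exposure ratio = CL_old/CL_new = 1 / 1.578 = 0.634.

0.634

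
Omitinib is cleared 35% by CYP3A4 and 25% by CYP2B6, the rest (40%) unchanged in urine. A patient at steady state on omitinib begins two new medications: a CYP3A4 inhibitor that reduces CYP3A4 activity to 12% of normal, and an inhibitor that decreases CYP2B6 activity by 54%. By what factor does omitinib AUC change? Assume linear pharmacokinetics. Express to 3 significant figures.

The CYP3A4 pathway (35% of clearance) is reduced to 0.12× activity: 0.35 × 0.12 = 0.042.
The CYP2B6 pathway (25% of clearance) is reduced to 0.46× activity: 0.25 × 0.46 = 0.115.
Non-CYP routes (40%) are unchanged.
CL_new/CL_old = 0.042 + 0.115 + 0.4 = 0.557.
AUC ∝ 1/CL: fold-change = 1 / 0.557 = 1.80.

1.80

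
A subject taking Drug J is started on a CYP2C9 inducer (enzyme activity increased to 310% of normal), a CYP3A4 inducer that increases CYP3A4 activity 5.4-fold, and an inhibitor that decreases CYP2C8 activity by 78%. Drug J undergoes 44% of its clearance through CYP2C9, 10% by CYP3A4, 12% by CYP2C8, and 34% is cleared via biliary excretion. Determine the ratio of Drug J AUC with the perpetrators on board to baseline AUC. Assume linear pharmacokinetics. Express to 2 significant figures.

0.44

The CYP2C9 pathway (44% of clearance) rises to 3.1× activity: 0.44 × 3.1 = 1.364.
The CYP3A4 pathway (10% of clearance) is boosted to 5.4× activity: 0.1 × 5.4 = 0.54.
The CYP2C8 pathway (12% of clearance) falls to 0.22× activity: 0.12 × 0.22 = 0.0264.
Non-CYP routes (34%) are unchanged.
Relative clearance = 1.364 + 0.54 + 0.0264 + 0.34 = 2.2704.
Net AUC ratio = 1 / 2.2704 = 0.44.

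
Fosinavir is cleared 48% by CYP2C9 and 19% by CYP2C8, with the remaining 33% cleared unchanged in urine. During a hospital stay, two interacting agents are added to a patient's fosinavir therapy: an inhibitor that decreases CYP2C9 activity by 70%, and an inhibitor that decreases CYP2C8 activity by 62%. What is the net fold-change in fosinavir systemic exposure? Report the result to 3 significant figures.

1.83

The CYP2C9 pathway (48% of clearance) falls to 0.3× activity: 0.48 × 0.3 = 0.144.
The CYP2C8 pathway (19% of clearance) is reduced to 0.38× activity: 0.19 × 0.38 = 0.0722.
Non-CYP routes (33%) are unchanged.
CL_new/CL_old = 0.144 + 0.0722 + 0.33 = 0.5462.
Systemic exposure ∝ 1/CL: fold-change = 1 / 0.5462 = 1.83.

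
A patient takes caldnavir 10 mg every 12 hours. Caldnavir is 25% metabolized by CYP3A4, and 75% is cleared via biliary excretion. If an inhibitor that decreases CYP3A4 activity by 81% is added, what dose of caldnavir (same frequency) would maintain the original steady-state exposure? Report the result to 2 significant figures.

8.0 mg

CYP3A4: 0.25 × 0.19 = 0.0475
Other: 0.75 (unchanged)
Relative clearance = 0.0475 + 0.75 = 0.7975.
Css,avg = (dose rate)/CL, so holding Css fixed requires dose ∝ CL: 10 × 0.7975 = 8.0 mg.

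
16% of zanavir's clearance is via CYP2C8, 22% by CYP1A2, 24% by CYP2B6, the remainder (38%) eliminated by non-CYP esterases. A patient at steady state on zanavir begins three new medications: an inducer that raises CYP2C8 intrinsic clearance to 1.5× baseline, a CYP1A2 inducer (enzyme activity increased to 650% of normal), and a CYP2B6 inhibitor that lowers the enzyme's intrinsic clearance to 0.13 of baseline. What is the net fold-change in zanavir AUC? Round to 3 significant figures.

0.480

The CYP2C8 pathway (16% of clearance) is boosted to 1.5× activity: 0.16 × 1.5 = 0.24.
The CYP1A2 pathway (22% of clearance) increases to 6.5× activity: 0.22 × 6.5 = 1.43.
The CYP2B6 pathway (24% of clearance) is reduced to 0.13× activity: 0.24 × 0.13 = 0.0312.
Non-CYP routes (38%) are unchanged.
Relative clearance = 0.24 + 1.43 + 0.0312 + 0.38 = 2.0812.
Net AUC ratio = 1 / 2.0812 = 0.480.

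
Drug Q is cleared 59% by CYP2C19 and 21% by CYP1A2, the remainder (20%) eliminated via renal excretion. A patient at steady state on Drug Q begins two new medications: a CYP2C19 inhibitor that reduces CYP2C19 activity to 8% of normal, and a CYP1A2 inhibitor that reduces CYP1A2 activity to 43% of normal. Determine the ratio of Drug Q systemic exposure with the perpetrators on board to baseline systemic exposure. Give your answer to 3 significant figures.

The CYP2C19 pathway (59% of clearance) falls to 0.08× activity: 0.59 × 0.08 = 0.0472.
The CYP1A2 pathway (21% of clearance) falls to 0.43× activity: 0.21 × 0.43 = 0.0903.
The remaining 20% of clearance is unaffected.
CL_new/CL_old = 0.0472 + 0.0903 + 0.2 = 0.3375.
Systemic exposure ∝ 1/CL: fold-change = 1 / 0.3375 = 2.96.

2.96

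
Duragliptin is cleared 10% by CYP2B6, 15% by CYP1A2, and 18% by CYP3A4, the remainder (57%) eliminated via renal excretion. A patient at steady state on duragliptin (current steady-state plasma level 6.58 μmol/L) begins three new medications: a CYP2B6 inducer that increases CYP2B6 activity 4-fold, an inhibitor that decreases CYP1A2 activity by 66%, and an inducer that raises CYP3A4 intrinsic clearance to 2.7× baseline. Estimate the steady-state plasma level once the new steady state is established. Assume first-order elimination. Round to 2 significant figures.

4.4 μmol/L

The CYP2B6 pathway (10% of clearance) is boosted to 4× activity: 0.1 × 4 = 0.4.
The CYP1A2 pathway (15% of clearance) drops to 0.34× activity: 0.15 × 0.34 = 0.051.
The CYP3A4 pathway (18% of clearance) increases to 2.7× activity: 0.18 × 2.7 = 0.486.
The remaining 57% of clearance is unaffected.
Relative clearance = 0.4 + 0.051 + 0.486 + 0.57 = 1.507.
Dividing the baseline by the relative clearance: 6.58 / 1.507 = 4.4 μmol/L.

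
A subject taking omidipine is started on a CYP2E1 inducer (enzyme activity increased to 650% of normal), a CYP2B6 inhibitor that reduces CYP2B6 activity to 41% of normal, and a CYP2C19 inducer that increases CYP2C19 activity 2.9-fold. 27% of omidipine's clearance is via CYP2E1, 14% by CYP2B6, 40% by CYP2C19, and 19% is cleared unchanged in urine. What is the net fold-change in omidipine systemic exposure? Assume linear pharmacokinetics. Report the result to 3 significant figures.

0.316

CYP2E1: 0.27 × 6.5 = 1.755
CYP2B6: 0.14 × 0.41 = 0.0574
CYP2C19: 0.4 × 2.9 = 1.16
Other: 0.19 (unchanged)
New clearance relative to baseline: 1.755 + 0.0574 + 1.16 + 0.19 = 3.1624.
Net systemic exposure ratio = 1 / 3.1624 = 0.316.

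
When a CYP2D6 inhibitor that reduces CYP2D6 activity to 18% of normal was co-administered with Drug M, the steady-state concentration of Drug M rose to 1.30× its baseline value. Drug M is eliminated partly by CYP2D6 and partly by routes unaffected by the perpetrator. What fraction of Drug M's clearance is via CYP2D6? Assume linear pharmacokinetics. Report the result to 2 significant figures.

0.28

CL'/CL = 1 / 1.30 = 0.7692
0.18·fm + (1 − fm) = 0.7692
fm = (0.7692 − 1) / (0.18 − 1) = 0.28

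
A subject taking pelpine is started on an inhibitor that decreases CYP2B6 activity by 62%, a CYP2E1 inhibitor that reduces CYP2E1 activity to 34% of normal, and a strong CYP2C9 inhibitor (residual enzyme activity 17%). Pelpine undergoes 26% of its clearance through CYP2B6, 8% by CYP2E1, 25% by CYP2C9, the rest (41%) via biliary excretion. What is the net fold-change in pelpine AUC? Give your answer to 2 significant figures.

1.7

The CYP2B6 pathway (26% of clearance) drops to 0.38× activity: 0.26 × 0.38 = 0.0988.
The CYP2E1 pathway (8% of clearance) is reduced to 0.34× activity: 0.08 × 0.34 = 0.0272.
The CYP2C9 pathway (25% of clearance) drops to 0.17× activity: 0.25 × 0.17 = 0.0425.
The remaining 41% of clearance is unaffected.
CL_new/CL_old = 0.0988 + 0.0272 + 0.0425 + 0.41 = 0.5785.
AUC ∝ 1/CL: fold-change = 1 / 0.5785 = 1.7.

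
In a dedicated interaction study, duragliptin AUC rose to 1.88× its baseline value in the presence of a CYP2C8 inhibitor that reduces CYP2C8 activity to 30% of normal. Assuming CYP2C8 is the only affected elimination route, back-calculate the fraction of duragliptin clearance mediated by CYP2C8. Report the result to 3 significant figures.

0.669

Let fm be the CYP2C8 fraction. New clearance relative to baseline = fm × 0.3 + (1 − fm).
AUC ratio = 1 / (new CL fraction), so new CL fraction = 1 / 1.88 = 0.5319.
fm × 0.3 + 1 − fm = 0.5319  ⇒  fm × (0.3 − 1) = −0.4681  ⇒  fm = 0.669.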